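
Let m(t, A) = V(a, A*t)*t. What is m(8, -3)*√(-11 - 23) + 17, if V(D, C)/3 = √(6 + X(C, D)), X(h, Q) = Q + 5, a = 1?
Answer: 17 + 48*I*√102 ≈ 17.0 + 484.78*I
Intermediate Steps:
X(h, Q) = 5 + Q
V(D, C) = 3*√(11 + D) (V(D, C) = 3*√(6 + (5 + D)) = 3*√(11 + D))
m(t, A) = 6*t*√3 (m(t, A) = (3*√(11 + 1))*t = (3*√12)*t = (3*(2*√3))*t = (6*√3)*t = 6*t*√3)
m(8, -3)*√(-11 - 23) + 17 = (6*8*√3)*√(-11 - 23) + 17 = (48*√3)*√(-34) + 17 = (48*√3)*(I*√34) + 17 = 48*I*√102 + 17 = 17 + 48*I*√102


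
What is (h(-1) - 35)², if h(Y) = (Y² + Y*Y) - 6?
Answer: 1521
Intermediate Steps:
h(Y) = -6 + 2*Y² (h(Y) = (Y² + Y²) - 6 = 2*Y² - 6 = -6 + 2*Y²)
(h(-1) - 35)² = ((-6 + 2*(-1)²) - 35)² = ((-6 + 2*1) - 35)² = ((-6 + 2) - 35)² = (-4 - 35)² = (-39)² = 1521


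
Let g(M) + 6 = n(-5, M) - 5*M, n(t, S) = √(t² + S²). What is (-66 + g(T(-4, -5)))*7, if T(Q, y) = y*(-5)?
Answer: -1379 + 35*√26 ≈ -1200.5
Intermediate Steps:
n(t, S) = √(S² + t²)
T(Q, y) = -5*y
g(M) = -6 + √(25 + M²) - 5*M (g(M) = -6 + (√(M² + (-5)²) - 5*M) = -6 + (√(M² + 25) - 5*M) = -6 + (√(25 + M²) - 5*M) = -6 + √(25 + M²) - 5*M)
(-66 + g(T(-4, -5)))*7 = (-66 + (-6 + √(25 + (-5*(-5))²) - (-25)*(-5)))*7 = (-66 + (-6 + √(25 + 25²) - 5*25))*7 = (-66 + (-6 + √(25 + 625) - 125))*7 = (-66 + (-6 + √650 - 125))*7 = (-66 + (-6 + 5*√26 - 125))*7 = (-66 + (-131 + 5*√26))*7 = (-197 + 5*√26)*7 = -1379 + 35*√26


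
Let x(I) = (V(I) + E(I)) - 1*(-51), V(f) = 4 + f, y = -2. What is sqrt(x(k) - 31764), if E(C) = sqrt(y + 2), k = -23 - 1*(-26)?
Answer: I*sqrt(31706) ≈ 178.06*I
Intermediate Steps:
k = 3 (k = -23 + 26 = 3)
E(C) = 0 (E(C) = sqrt(-2 + 2) = sqrt(0) = 0)
x(I) = 55 + I (x(I) = ((4 + I) + 0) - 1*(-51) = (4 + I) + 51 = 55 + I)
sqrt(x(k) - 31764) = sqrt((55 + 3) - 31764) = sqrt(58 - 31764) = sqrt(-31706) = I*sqrt(31706)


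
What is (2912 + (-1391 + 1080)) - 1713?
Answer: 888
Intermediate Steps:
(2912 + (-1391 + 1080)) - 1713 = (2912 - 311) - 1713 = 2601 - 1713 = 888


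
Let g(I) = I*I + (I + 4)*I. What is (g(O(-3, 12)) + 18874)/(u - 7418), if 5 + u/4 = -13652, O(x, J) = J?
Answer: -9605/31023 ≈ -0.30961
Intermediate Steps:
u = -54628 (u = -20 + 4*(-13652) = -20 - 54608 = -54628)
g(I) = I**2 + I*(4 + I) (g(I) = I**2 + (4 + I)*I = I**2 + I*(4 + I))
(g(O(-3, 12)) + 18874)/(u - 7418) = (2*12*(2 + 12) + 18874)/(-54628 - 7418) = (2*12*14 + 18874)/(-62046) = (336 + 18874)*(-1/62046) = 19210*(-1/62046) = -9605/31023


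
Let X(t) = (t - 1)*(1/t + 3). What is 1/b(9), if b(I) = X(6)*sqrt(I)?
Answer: 2/95 ≈ 0.021053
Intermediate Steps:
X(t) = (-1 + t)*(3 + 1/t)
b(I) = 95*sqrt(I)/6 (b(I) = (-2 - 1/6 + 3*6)*sqrt(I) = (-2 - 1*1/6 + 18)*sqrt(I) = (-2 - 1/6 + 18)*sqrt(I) = 95*sqrt(I)/6)
1/b(9) = 1/(95*sqrt(9)/6) = 1/((95/6)*3) = 1/(95/2) = 2/95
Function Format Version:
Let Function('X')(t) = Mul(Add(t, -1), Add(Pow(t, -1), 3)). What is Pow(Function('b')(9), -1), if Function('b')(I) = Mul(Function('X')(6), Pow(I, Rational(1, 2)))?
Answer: Rational(2, 95) ≈ 0.021053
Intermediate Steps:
Function('X')(t) = Mul(Add(-1, t), Add(3, Pow(t, -1)))
Function('b')(I) = Mul(Rational(95, 6), Pow(I, Rational(1, 2))) (Function('b')(I) = Mul(Add(-2, Mul(-1, Pow(6, -1)), Mul(3, 6)), Pow(I, Rational(1, 2))) = Mul(Add(-2, Mul(-1, Rational(1, 6)), 18), Pow(I, Rational(1, 2))) = Mul(Add(-2, Rational(-1, 6), 18), Pow(I, Rational(1, 2))) = Mul(Rational(95, 6), Pow(I, Rational(1, 2))))
Pow(Function('b')(9), -1) = Pow(Mul(Rational(95, 6), Pow(9, Rational(1, 2))), -1) = Pow(Mul(Rational(95, 6), 3), -1) = Pow(Rational(95, 2), -1) = Rational(2, 95)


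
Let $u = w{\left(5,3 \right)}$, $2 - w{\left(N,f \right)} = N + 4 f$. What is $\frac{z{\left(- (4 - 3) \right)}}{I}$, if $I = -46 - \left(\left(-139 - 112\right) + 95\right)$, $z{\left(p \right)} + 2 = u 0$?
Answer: $- \frac{1}{55} \approx -0.018182$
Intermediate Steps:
$w{\left(N,f \right)} = 2 - N - 4 f$ ($w{\left(N,f \right)} = 2 - \left(N + 4 f\right) = 2 - N - 4 f$)
$u = -15$ ($u = 2 - 5 - 12 = -15$)
$z{\left(p \right)} = -2$ ($z{\left(p \right)} = -2 - 0 = -2 + 0 = -2$)
$I = 110$ ($I = -46 - \left(-251 + 95\right) = -46 - -156 = -46 + 156 = 110$)
$\frac{z{\left(- (4 - 3) \right)}}{I} = - \frac{2}{110} = \left(-2\right) \frac{1}{110} = - \frac{1}{55}$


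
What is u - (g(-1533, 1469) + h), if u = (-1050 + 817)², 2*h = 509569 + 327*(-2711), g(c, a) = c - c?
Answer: 242753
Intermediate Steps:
g(c, a) = 0
h = -188464 (h = (509569 + 327*(-2711))/2 = (509569 - 886497)/2 = (½)*(-376928) = -188464)
u = 54289 (u = (-233)² = 54289)
u - (g(-1533, 1469) + h) = 54289 - (0 - 188464) = 54289 - 1*(-188464) = 54289 + 188464 = 242753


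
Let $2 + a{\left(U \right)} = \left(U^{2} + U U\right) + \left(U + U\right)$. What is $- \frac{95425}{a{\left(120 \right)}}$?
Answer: $- \frac{95425}{29038} \approx -3.2862$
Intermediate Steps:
$a{\left(U \right)} = -2 + 2 U + 2 U^{2}$ ($a{\left(U \right)} = -2 + \left(\left(U^{2} + U U\right) + \left(U + U\right)\right) = -2 + \left(\left(U^{2} + U^{2}\right) + 2 U\right) = -2 + \left(2 U^{2} + 2 U\right) = -2 + \left(2 U + 2 U^{2}\right) = -2 + 2 U + 2 U^{2}$)
$- \frac{95425}{a{\left(120 \right)}} = - \frac{95425}{-2 + 2 \cdot 120 + 2 \cdot 120^{2}} = - \frac{95425}{-2 + 240 + 2 \cdot 14400} = - \frac{95425}{-2 + 240 + 28800} = - \frac{95425}{29038}$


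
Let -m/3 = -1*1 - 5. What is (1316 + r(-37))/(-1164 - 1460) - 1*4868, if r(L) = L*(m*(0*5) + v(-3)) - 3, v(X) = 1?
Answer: -3193727/656 ≈ -4868.5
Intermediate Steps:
m = 18 (m = -3*(-1*1 - 5) = -3*(-1 - 5) = -3*(-6) = 18)
r(L) = -3 + L (r(L) = L*(18*(0*5) + 1) - 3 = L*(18*0 + 1) - 3 = L*(0 + 1) - 3 = L*1 - 3 = L - 3 = -3 + L)
(1316 + r(-37))/(-1164 - 1460) - 1*4868 = (1316 + (-3 - 37))/(-1164 - 1460) - 1*4868 = (1316 - 40)/(-2624) - 4868 = 1276*(-1/2624) - 4868 = -319/656 - 4868 = -3193727/656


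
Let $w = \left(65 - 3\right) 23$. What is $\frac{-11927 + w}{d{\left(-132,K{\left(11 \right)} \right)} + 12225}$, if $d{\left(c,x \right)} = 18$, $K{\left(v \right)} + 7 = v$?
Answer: $- \frac{10501}{12243} \approx -0.85771$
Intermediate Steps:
$K{\left(v \right)} = -7 + v$
$w = 1426$ ($w = 62 \cdot 23 = 1426$)
$\frac{-11927 + w}{d{\left(-132,K{\left(11 \right)} \right)} + 12225} = \frac{-11927 + 1426}{18 + 12225} = - \frac{10501}{12243}$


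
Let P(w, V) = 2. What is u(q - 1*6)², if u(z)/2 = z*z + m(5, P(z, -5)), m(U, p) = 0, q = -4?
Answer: 40000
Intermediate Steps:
u(z) = 2*z² (u(z) = 2*(z*z + 0) = 2*(z² + 0) = 2*z²)
u(q - 1*6)² = (2*(-4 - 1*6)²)² = (2*(-4 - 6)²)² = (2*(-10)²)² = (2*100)² = 200² = 40000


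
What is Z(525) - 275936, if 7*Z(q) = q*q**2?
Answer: 20395939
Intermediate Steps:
Z(q) = q**3/7 (Z(q) = (q*q**2)/7 = q**3/7)
Z(525) - 275936 = (1/7)*525**3 - 275936 = (1/7)*144703125 - 275936 = 20671875 - 275936 = 20395939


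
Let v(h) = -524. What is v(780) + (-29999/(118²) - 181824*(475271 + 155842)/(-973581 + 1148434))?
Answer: -228440107428109/347807596 ≈ -6.5680e+5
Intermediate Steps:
v(780) + (-29999/(118²) - 181824*(475271 + 155842)/(-973581 + 1148434)) = -524 + (-29999/(118²) - 181824*(475271 + 155842)/(-973581 + 1148434)) = -524 + (-29999/13924 - 181824/(174853/631113)) = -524 + (-29999*1/13924 - 181824/(174853*(1/631113))) = -524 + (-29999/13924 - 181824/24979/90159) = -524 + (-29999/13924 - 181824*90159/24979) = -524 + (-29999/13924 - 16393070016/24979) = -524 - 228257856247805/347807596 = -228440107428109/347807596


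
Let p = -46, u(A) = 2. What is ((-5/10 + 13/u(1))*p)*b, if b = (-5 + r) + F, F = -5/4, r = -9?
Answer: 4209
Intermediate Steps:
F = -5/4 (F = -5*¼ = -5/4 ≈ -1.2500)
b = -61/4 (b = (-5 - 9) - 5/4 = -14 - 5/4 = -61/4 ≈ -15.250)
((-5/10 + 13/u(1))*p)*b = ((-5/10 + 13/2)*(-46))*(-61/4) = ((-5*⅒ + 13*(½))*(-46))*(-61/4) = ((-½ + 13/2)*(-46))*(-61/4) = (6*(-46))*(-61/4) = -276*(-61/4) = 4209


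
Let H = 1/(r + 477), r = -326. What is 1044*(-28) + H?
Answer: -4414031/151 ≈ -29232.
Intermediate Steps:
H = 1/151 (H = 1/(-326 + 477) = 1/151 ≈ 0.0066225)
1044*(-28) + H = 1044*(-28) + 1/151 = -29232 + 1/151 = -4414031/151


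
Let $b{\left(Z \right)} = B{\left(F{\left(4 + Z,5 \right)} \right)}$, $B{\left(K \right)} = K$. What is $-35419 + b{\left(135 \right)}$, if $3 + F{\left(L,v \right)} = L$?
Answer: $-35283$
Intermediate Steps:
$F{\left(L,v \right)} = -3 + L$
$b{\left(Z \right)} = 1 + Z$ ($b{\left(Z \right)} = -3 + \left(4 + Z\right) = 1 + Z$)
$-35419 + b{\left(135 \right)} = -35419 + \left(1 + 135\right) = -35419 + 136 = -35283$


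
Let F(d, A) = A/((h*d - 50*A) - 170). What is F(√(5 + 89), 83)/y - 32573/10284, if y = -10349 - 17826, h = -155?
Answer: -1505471928688271/475310137438500 - 2573*√94/92436821750 ≈ -3.1673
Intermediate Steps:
F(d, A) = A/(-170 - 155*d - 50*A) (F(d, A) = A/((-155*d - 50*A) - 170) = A/(-170 - 155*d - 50*A))
y = -28175
F(√(5 + 89), 83)/y - 32573/10284 = -1*83/(170 + 50*83 + 155*√(5 + 89))/(-28175) - 32573/10284 = -1*83/(170 + 4150 + 155*√94)*(-1/28175) - 32573*1/10284 = -1*83/(4320 + 155*√94)*(-1/28175) - 32573/10284 = -83/(4320 + 155*√94)*(-1/28175) - 32573/10284 = 83/(28175*(4320 + 155*√94)) - 32573/10284 = -32573/10284 + 83/(28175*(4320 + 155*√94))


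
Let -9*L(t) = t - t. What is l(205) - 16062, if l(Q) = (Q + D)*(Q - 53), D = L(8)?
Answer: 15098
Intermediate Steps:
L(t) = 0 (L(t) = -(t - t)/9 = -1/9*0 = 0)
D = 0
l(Q) = Q*(-53 + Q) (l(Q) = (Q + 0)*(Q - 53) = Q*(-53 + Q))
l(205) - 16062 = 205*(-53 + 205) - 16062 = 205*152 - 16062 = 31160 - 16062 = 15098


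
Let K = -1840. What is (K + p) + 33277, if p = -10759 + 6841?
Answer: 27519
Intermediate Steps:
p = -3918
(K + p) + 33277 = (-1840 - 3918) + 33277 = -5758 + 33277 = 27519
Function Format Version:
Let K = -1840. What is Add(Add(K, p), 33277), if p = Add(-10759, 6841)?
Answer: 27519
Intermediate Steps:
p = -3918
Add(Add(K, p), 33277) = Add(Add(-1840, -3918), 33277) = Add(-5758, 33277) = 27519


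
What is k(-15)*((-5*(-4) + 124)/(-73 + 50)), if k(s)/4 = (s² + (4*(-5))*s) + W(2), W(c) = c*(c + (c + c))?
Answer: -309312/23 ≈ -13448.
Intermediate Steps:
W(c) = 3*c² (W(c) = c*(c + 2*c) = c*(3*c) = 3*c²)
k(s) = 48 - 80*s + 4*s² (k(s) = 4*((s² + (4*(-5))*s) + 3*2²) = 4*((s² - 20*s) + 3*4) = 4*((s² - 20*s) + 12) = 4*(12 + s² - 20*s) = 48 - 80*s + 4*s²)
k(-15)*((-5*(-4) + 124)/(-73 + 50)) = (48 - 80*(-15) + 4*(-15)²)*((-5*(-4) + 124)/(-73 + 50)) = (48 + 1200 + 4*225)*((20 + 124)/(-23)) = (48 + 1200 + 900)*(144*(-1/23)) = 2148*(-144/23) = -309312/23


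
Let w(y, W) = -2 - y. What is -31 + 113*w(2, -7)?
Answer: -483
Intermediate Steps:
-31 + 113*w(2, -7) = -31 + 113*(-2 - 1*2) = -31 + 113*(-2 - 2) = -31 + 113*(-4) = -31 - 452 = -483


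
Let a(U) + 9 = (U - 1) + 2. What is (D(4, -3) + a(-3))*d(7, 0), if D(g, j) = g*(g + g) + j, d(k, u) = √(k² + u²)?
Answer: 126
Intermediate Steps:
a(U) = -8 + U (a(U) = -9 + ((U - 1) + 2) = -9 + ((-1 + U) + 2) = -9 + (1 + U) = -8 + U)
D(g, j) = j + 2*g² (D(g, j) = g*(2*g) + j = 2*g² + j = j + 2*g²)
(D(4, -3) + a(-3))*d(7, 0) = ((-3 + 2*4²) + (-8 - 3))*√(7² + 0²) = ((-3 + 2*16) - 11)*√(49 + 0) = ((-3 + 32) - 11)*√49 = (29 - 11)*7 = 18*7 = 126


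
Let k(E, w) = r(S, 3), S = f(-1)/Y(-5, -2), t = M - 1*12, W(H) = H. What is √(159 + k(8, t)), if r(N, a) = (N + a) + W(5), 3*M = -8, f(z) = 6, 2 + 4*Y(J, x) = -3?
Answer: √4055/5 ≈ 12.736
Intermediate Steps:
Y(J, x) = -5/4 (Y(J, x) = -½ + (¼)*(-3) = -½ - ¾ = -5/4)
M = -8/3 (M = (⅓)*(-8) = -8/3 ≈ -2.6667)
t = -44/3 (t = -8/3 - 1*12 = -8/3 - 12 = -44/3 ≈ -14.667)
S = -24/5 (S = 6/(-5/4) = 6*(-⅘) = -24/5 ≈ -4.8000)
r(N, a) = 5 + N + a (r(N, a) = (N + a) + 5 = 5 + N + a)
k(E, w) = 16/5 (k(E, w) = 5 - 24/5 + 3 = 16/5)
√(159 + k(8, t)) = √(159 + 16/5) = √(811/5) = √4055/5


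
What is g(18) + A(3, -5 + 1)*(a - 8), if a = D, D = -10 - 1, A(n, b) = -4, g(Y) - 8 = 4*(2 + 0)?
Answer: 92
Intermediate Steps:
g(Y) = 16 (g(Y) = 8 + 4*(2 + 0) = 8 + 4*2 = 8 + 8 = 16)
D = -11
a = -11
g(18) + A(3, -5 + 1)*(a - 8) = 16 - 4*(-11 - 8) = 16 - 4*(-19) = 16 + 76 = 92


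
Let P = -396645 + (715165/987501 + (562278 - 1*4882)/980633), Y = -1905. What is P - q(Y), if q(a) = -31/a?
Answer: -243903683870255613481/614918803264455 ≈ -3.9664e+5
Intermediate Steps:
P = -384100273801106944/968376068133 (P = -396645 + (715165*(1/987501) + (562278 - 4882)*(1/980633)) = -396645 + (715165/987501 + 557396*(1/980633)) = -396645 + (715165/987501 + 557396/980633) = -396645 + 1251743506841/968376068133 = -384100273801106944/968376068133 ≈ -3.9664e+5)
P - q(Y) = -384100273801106944/968376068133 - (-31)/(-1905) = -384100273801106944/968376068133 - (-31)*(-1)/1905 = -384100273801106944/968376068133 - 1*31/1905 = -384100273801106944/968376068133 - 31/1905 = -243903683870255613481/614918803264455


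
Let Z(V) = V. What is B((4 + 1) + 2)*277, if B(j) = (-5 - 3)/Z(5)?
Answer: -2216/5 ≈ -443.20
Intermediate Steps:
B(j) = -8/5 (B(j) = (-5 - 3)/5 = -8*⅕ = -8/5)
B((4 + 1) + 2)*277 = -8/5*277 = -2216/5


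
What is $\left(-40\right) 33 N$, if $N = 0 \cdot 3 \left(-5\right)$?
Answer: $0$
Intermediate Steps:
$N = 0$ ($N = 0 \left(-5\right) = 0$)
$\left(-40\right) 33 N = \left(-40\right) 33 \cdot 0 = \left(-1320\right) 0 = 0$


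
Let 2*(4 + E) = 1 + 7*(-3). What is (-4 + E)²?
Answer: 324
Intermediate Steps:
E = -14 (E = -4 + (1 + 7*(-3))/2 = -4 + (1 - 21)/2 = -4 + (½)*(-20) = -4 - 10 = -14)
(-4 + E)² = (-4 - 14)² = (-18)² = 324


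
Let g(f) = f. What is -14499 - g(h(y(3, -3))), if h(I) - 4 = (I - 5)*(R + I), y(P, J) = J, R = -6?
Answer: -14575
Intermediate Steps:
h(I) = 4 + (-6 + I)*(-5 + I) (h(I) = 4 + (I - 5)*(-6 + I) = 4 + (-5 + I)*(-6 + I) = 4 + (-6 + I)*(-5 + I))
-14499 - g(h(y(3, -3))) = -14499 - (34 + (-3)² - 11*(-3)) = -14499 - (34 + 9 + 33) = -14499 - 1*76 = -14499 - 76 = -14575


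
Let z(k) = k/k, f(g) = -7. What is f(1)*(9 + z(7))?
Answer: -70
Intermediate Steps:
z(k) = 1
f(1)*(9 + z(7)) = -7*(9 + 1) = -7*10 = -70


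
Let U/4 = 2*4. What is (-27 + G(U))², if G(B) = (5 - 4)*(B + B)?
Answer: 1369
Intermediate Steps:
U = 32 (U = 4*(2*4) = 4*8 = 32)
G(B) = 2*B (G(B) = 1*(2*B) = 2*B)
(-27 + G(U))² = (-27 + 2*32)² = (-27 + 64)² = 37² = 1369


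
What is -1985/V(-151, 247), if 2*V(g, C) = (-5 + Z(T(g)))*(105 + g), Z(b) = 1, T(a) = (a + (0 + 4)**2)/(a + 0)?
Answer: -1985/92 ≈ -21.576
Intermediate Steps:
T(a) = (16 + a)/a (T(a) = (a + 4**2)/a = (a + 16)/a = (16 + a)/a)
V(g, C) = -210 - 2*g (V(g, C) = ((-5 + 1)*(105 + g))/2 = (-4*(105 + g))/2 = (-420 - 4*g)/2 = -210 - 2*g)
-1985/V(-151, 247) = -1985/(-210 - 2*(-151)) = -1985/(-210 + 302) = -1985/92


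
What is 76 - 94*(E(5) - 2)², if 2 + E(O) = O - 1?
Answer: 76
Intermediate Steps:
E(O) = -3 + O (E(O) = -2 + (O - 1) = -2 + (-1 + O) = -3 + O)
76 - 94*(E(5) - 2)² = 76 - 94*((-3 + 5) - 2)² = 76 - 94*(2 - 2)² = 76 - 94*0² = 76 - 94*0 = 76 + 0 = 76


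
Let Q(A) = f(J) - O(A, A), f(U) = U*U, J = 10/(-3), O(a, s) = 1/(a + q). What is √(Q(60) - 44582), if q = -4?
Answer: I*√314492318/84 ≈ 211.12*I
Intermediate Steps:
O(a, s) = 1/(-4 + a) (O(a, s) = 1/(a - 4) = 1/(-4 + a))
J = -10/3 (J = 10*(-⅓) = -10/3 ≈ -3.3333)
f(U) = U²
Q(A) = 100/9 - 1/(-4 + A) (Q(A) = (-10/3)² - 1/(-4 + A) = 100/9 - 1/(-4 + A))
√(Q(60) - 44582) = √((-409 + 100*60)/(9*(-4 + 60)) - 44582) = √((⅑)*(-409 + 6000)/56 - 44582) = √((⅑)*(1/56)*5591 - 44582) = √(5591/504 - 44582) = √(-22463737/504) = I*√314492318/84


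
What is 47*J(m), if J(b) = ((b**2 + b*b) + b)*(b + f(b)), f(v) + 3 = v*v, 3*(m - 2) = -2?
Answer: 2068/81 ≈ 25.531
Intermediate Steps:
m = 4/3 (m = 2 + (1/3)*(-2) = 2 - 2/3 = 4/3 ≈ 1.3333)
f(v) = -3 + v**2 (f(v) = -3 + v*v = -3 + v**2)
J(b) = (b + 2*b**2)*(-3 + b + b**2) (J(b) = ((b**2 + b*b) + b)*(b + (-3 + b**2)) = ((b**2 + b**2) + b)*(-3 + b + b**2) = (2*b**2 + b)*(-3 + b + b**2) = (b + 2*b**2)*(-3 + b + b**2))
47*J(m) = 47*(4*(-3 - 5*4/3 + 2*(4/3)**3 + 3*(4/3)**2)/3) = 47*(4*(-3 - 20/3 + 2*(64/27) + 3*(16/9))/3) = 47*(4*(-3 - 20/3 + 128/27 + 16/3)/3) = 47*((4/3)*(11/27)) = 47*(44/81) = 2068/81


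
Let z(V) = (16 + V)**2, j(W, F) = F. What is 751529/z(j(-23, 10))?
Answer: 751529/676 ≈ 1111.7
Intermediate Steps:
751529/z(j(-23, 10)) = 751529/((16 + 10)**2) = 751529/(26**2) = 751529/676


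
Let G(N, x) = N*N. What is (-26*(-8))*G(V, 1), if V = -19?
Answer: 75088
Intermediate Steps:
G(N, x) = N²
(-26*(-8))*G(V, 1) = -26*(-8)*(-19)² = 208*361 = 75088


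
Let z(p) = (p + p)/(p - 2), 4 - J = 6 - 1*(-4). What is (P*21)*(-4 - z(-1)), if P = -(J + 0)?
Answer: -588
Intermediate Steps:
J = -6 (J = 4 - (6 - 1*(-4)) = 4 - (6 + 4) = 4 - 1*10 = 4 - 10 = -6)
P = 6 (P = -(-6 + 0) = -1*(-6) = 6)
z(p) = 2*p/(-2 + p) (z(p) = (2*p)/(-2 + p) = 2*p/(-2 + p))
(P*21)*(-4 - z(-1)) = (6*21)*(-4 - 2*(-1)/(-2 - 1)) = 126*(-4 - 2*(-1)/(-3)) = 126*(-4 - 2*(-1)*(-1)/3) = 126*(-4 - 1*⅔) = 126*(-4 - ⅔) = 126*(-14/3) = -588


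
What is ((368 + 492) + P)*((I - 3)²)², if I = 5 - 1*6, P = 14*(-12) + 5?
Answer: 178432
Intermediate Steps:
P = -163 (P = -168 + 5 = -163)
I = -1 (I = 5 - 6 = -1)
((368 + 492) + P)*((I - 3)²)² = ((368 + 492) - 163)*((-1 - 3)²)² = (860 - 163)*((-4)²)² = 697*16² = 697*256 = 178432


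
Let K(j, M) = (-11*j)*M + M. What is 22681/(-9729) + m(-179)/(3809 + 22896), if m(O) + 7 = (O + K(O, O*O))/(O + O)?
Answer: -4642255957/519625890 ≈ -8.9338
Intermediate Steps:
K(j, M) = M - 11*M*j (K(j, M) = -11*M*j + M = M - 11*M*j)
m(O) = -7 + (O + O²*(1 - 11*O))/(2*O) (m(O) = -7 + (O + (O*O)*(1 - 11*O))/(O + O) = -7 + (O + O²*(1 - 11*O))/((2*O)) = -7 + (O + O²*(1 - 11*O))*(1/(2*O)) = -7 + (O + O²*(1 - 11*O))/(2*O))
22681/(-9729) + m(-179)/(3809 + 22896) = 22681/(-9729) + (-13/2 + (½)*(-179) - 11/2*(-179)²)/(3809 + 22896) = 22681*(-1/9729) + (-13/2 - 179/2 - 11/2*32041)/26705 = -22681/9729 + (-13/2 - 179/2 - 352451/2)*(1/26705) = -22681/9729 - 352643/2*1/26705 = -22681/9729 - 352643/53410 = -4642255957/519625890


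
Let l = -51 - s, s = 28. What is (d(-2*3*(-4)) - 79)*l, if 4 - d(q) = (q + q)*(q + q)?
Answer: 187941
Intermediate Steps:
d(q) = 4 - 4*q² (d(q) = 4 - (q + q)*(q + q) = 4 - 2*q*2*q = 4 - 4*q²)
l = -79 (l = -51 - 1*28 = -51 - 28 = -79)
(d(-2*3*(-4)) - 79)*l = ((4 - 4*(-2*3*(-4))²) - 79)*(-79) = ((4 - 4*(-6*(-4))²) - 79)*(-79) = ((4 - 4*24²) - 79)*(-79) = ((4 - 4*576) - 79)*(-79) = ((4 - 2304) - 79)*(-79) = (-2300 - 79)*(-79) = -2379*(-79) = 187941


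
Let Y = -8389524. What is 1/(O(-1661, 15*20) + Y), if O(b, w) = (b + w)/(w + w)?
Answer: -600/5033715761 ≈ -1.1920e-7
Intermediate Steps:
O(b, w) = (b + w)/(2*w) (O(b, w) = (b + w)/((2*w)) = (b + w)*(1/(2*w)) = (b + w)/(2*w))
1/(O(-1661, 15*20) + Y) = 1/((-1661 + 15*20)/(2*((15*20))) - 8389524) = 1/((½)*(-1661 + 300)/300 - 8389524) = 1/((½)*(1/300)*(-1361) - 8389524) = 1/(-1361/600 - 8389524) = 1/(-5033715761/600) = -600/5033715761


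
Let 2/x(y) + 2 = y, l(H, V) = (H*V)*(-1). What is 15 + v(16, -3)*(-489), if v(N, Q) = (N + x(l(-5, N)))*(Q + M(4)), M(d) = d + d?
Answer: -509180/13 ≈ -39168.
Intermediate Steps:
l(H, V) = -H*V
M(d) = 2*d
x(y) = 2/(-2 + y)
v(N, Q) = (8 + Q)*(N + 2/(-2 + 5*N)) (v(N, Q) = (N + 2/(-2 - 1*(-5)*N))*(Q + 2*4) = (N + 2/(-2 + 5*N))*(Q + 8) = (N + 2/(-2 + 5*N))*(8 + Q) = (8 + Q)*(N + 2/(-2 + 5*N)))
15 + v(16, -3)*(-489) = 15 + ((16 + 2*(-3) + 16*(-2 + 5*16)*(8 - 3))/(-2 + 5*16))*(-489) = 15 + ((16 - 6 + 16*(-2 + 80)*5)/(-2 + 80))*(-489) = 15 + ((16 - 6 + 16*78*5)/78)*(-489) = 15 + ((16 - 6 + 6240)/78)*(-489) = 15 + ((1/78)*6250)*(-489) = 15 + (3125/39)*(-489) = 15 - 509375/13 = -509180/13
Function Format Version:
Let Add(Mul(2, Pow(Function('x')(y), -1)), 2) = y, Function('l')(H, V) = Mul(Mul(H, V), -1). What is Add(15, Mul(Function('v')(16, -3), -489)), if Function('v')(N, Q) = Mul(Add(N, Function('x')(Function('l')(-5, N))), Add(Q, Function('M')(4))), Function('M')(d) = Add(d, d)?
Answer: Rational(-509180, 13) ≈ -39168.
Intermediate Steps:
Function('l')(H, V) = Mul(-1, H, V)
Function('M')(d) = Mul(2, d)
Function('x')(y) = Mul(2, Pow(Add(-2, y), -1))
Function('v')(N, Q) = Mul(Add(8, Q), Add(N, Mul(2, Pow(Add(-2, Mul(5, N)), -1)))) (Function('v')(N, Q) = Mul(Add(N, Mul(2, Pow(Add(-2, Mul(-1, -5, N)), -1))), Add(Q, Mul(2, 4))) = Mul(Add(N, Mul(2, Pow(Add(-2, Mul(5, N)), -1))), Add(Q, 8)) = Mul(Add(N, Mul(2, Pow(Add(-2, Mul(5, N)), -1))), Add(8, Q)) = Mul(Add(8, Q), Add(N, Mul(2, Pow(Add(-2, Mul(5, N)), -1)))))
Add(15, Mul(Function('v')(16, -3), -489)) = Add(15, Mul(Mul(Pow(Add(-2, Mul(5, 16)), -1), Add(16, Mul(2, -3), Mul(16, Add(-2, Mul(5, 16)), Add(8, -3)))), -489)) = Add(15, Mul(Mul(Pow(Add(-2, 80), -1), Add(16, -6, Mul(16, Add(-2, 80), 5))), -489)) = Add(15, Mul(Mul(Pow(78, -1), Add(16, -6, Mul(16, 78, 5))), -489)) = Add(15, Mul(Mul(Rational(1, 78), Add(16, -6, 6240)), -489)) = Add(15, Mul(Mul(Rational(1, 78), 6250), -489)) = Add(15, Mul(Rational(3125, 39), -489)) = Add(15, Rational(-509375, 13)) = Rational(-509180, 13)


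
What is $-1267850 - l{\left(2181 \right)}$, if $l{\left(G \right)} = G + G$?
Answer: $-1272212$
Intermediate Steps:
$l{\left(G \right)} = 2 G$
$-1267850 - l{\left(2181 \right)} = -1267850 - 2 \cdot 2181 = -1267850 - 4362 = -1272212$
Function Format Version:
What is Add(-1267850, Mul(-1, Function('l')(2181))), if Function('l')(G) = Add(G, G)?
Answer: -1272212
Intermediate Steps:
Function('l')(G) = Mul(2, G)
Add(-1267850, Mul(-1, Function('l')(2181))) = Add(-1267850, Mul(-1, Mul(2, 2181))) = Add(-1267850, Mul(-1, 4362)) = Add(-1267850, -4362) = -1272212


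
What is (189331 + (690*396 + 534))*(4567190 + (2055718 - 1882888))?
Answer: 2195126962100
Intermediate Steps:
(189331 + (690*396 + 534))*(4567190 + (2055718 - 1882888)) = (189331 + (273240 + 534))*(4567190 + 172830) = (189331 + 273774)*4740020 = 463105*4740020 = 2195126962100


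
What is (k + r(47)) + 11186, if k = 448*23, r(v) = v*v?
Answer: 23699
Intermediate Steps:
r(v) = v**2
k = 10304
(k + r(47)) + 11186 = (10304 + 47**2) + 11186 = (10304 + 2209) + 11186 = 12513 + 11186 = 23699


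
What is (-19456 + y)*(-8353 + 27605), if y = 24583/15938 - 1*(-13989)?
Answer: -64500466526/613 ≈ -1.0522e+8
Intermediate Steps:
y = 17152405/1226 (y = 24583*(1/15938) + 13989 = 1891/1226 + 13989 = 17152405/1226 ≈ 13991.)
(-19456 + y)*(-8353 + 27605) = (-19456 + 17152405/1226)*(-8353 + 27605) = -6700651/1226*19252 = -64500466526/613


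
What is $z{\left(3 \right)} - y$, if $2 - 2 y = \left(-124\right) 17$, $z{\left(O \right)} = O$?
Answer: $-1052$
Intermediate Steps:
$y = 1055$ ($y = 1 - \frac{\left(-124\right) 17}{2} = 1 - -1054 = 1 + 1054 = 1055$)
$z{\left(3 \right)} - y = 3 - 1055 = -1052$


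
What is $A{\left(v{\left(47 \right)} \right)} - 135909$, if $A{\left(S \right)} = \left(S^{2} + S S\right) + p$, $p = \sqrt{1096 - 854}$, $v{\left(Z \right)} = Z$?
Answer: $-131491 + 11 \sqrt{2} \approx -1.3148 \cdot 10^{5}$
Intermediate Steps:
$p = 11 \sqrt{2}$ ($p = \sqrt{242} = 11 \sqrt{2} \approx 15.556$)
$A{\left(S \right)} = 2 S^{2} + 11 \sqrt{2}$ ($A{\left(S \right)} = \left(S^{2} + S S\right) + 11 \sqrt{2} = \left(S^{2} + S^{2}\right) + 11 \sqrt{2} = 2 S^{2} + 11 \sqrt{2}$)
$A{\left(v{\left(47 \right)} \right)} - 135909 = \left(2 \cdot 47^{2} + 11 \sqrt{2}\right) - 135909 = \left(2 \cdot 2209 + 11 \sqrt{2}\right) - 135909 = \left(4418 + 11 \sqrt{2}\right) - 135909 = -131491 + 11 \sqrt{2}$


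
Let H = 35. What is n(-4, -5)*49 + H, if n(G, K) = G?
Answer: -161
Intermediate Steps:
n(-4, -5)*49 + H = -4*49 + 35 = -196 + 35 = -161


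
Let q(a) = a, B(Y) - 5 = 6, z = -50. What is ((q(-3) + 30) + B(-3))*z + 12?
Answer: -1888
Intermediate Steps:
B(Y) = 11 (B(Y) = 5 + 6 = 11)
((q(-3) + 30) + B(-3))*z + 12 = ((-3 + 30) + 11)*(-50) + 12 = (27 + 11)*(-50) + 12 = 38*(-50) + 12 = -1900 + 12 = -1888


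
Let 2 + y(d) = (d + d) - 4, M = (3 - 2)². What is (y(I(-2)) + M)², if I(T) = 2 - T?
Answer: 9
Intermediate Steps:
M = 1 (M = 1² = 1)
y(d) = -6 + 2*d (y(d) = -2 + ((d + d) - 4) = -2 + (2*d - 4) = -2 + (-4 + 2*d) = -6 + 2*d)
(y(I(-2)) + M)² = ((-6 + 2*(2 - 1*(-2))) + 1)² = ((-6 + 2*(2 + 2)) + 1)² = ((-6 + 2*4) + 1)² = ((-6 + 8) + 1)² = (2 + 1)² = 3² = 9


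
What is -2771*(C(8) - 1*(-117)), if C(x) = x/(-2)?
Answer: -313123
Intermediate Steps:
C(x) = -x/2 (C(x) = x*(-½) = -x/2)
-2771*(C(8) - 1*(-117)) = -2771*(-½*8 - 1*(-117)) = -2771*(-4 + 117) = -2771*113 = -313123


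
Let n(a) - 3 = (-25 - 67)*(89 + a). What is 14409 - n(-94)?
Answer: 13946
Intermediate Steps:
n(a) = -8185 - 92*a (n(a) = 3 + (-25 - 67)*(89 + a) = 3 - 92*(89 + a) = 3 + (-8188 - 92*a) = -8185 - 92*a)
14409 - n(-94) = 14409 - (-8185 - 92*(-94)) = 14409 - (-8185 + 8648) = 14409 - 1*463 = 14409 - 463 = 13946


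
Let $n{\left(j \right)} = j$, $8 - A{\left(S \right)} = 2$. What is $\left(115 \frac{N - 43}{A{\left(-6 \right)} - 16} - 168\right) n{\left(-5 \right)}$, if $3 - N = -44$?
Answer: $1070$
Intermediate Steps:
$N = 47$ ($N = 3 - -44 = 3 + 44 = 47$)
$A{\left(S \right)} = 6$ ($A{\left(S \right)} = 8 - 2 = 6$)
$\left(115 \frac{N - 43}{A{\left(-6 \right)} - 16} - 168\right) n{\left(-5 \right)} = \left(115 \frac{47 - 43}{6 - 16} - 168\right) \left(-5\right) = \left(115 \frac{4}{-10} - 168\right) \left(-5\right) = \left(115 \cdot 4 \left(- \frac{1}{10}\right) - 168\right) \left(-5\right) = \left(115 \left(- \frac{2}{5}\right) - 168\right) \left(-5\right) = \left(-46 - 168\right) \left(-5\right) = \left(-214\right) \left(-5\right) = 1070$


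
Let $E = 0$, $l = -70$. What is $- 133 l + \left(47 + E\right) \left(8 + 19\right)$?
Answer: $10579$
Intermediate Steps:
$- 133 l + \left(47 + E\right) \left(8 + 19\right) = \left(-133\right) \left(-70\right) + \left(47 + 0\right) \left(8 + 19\right) = 9310 + 47 \cdot 27 = 9310 + 1269 = 10579$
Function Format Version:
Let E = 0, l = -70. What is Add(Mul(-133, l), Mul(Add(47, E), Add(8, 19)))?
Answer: 10579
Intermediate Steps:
Add(Mul(-133, l), Mul(Add(47, E), Add(8, 19))) = Add(Mul(-133, -70), Mul(Add(47, 0), Add(8, 19))) = Add(9310, Mul(47, 27)) = Add(9310, 1269) = 10579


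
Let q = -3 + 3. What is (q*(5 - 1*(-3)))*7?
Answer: 0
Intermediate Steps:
q = 0
(q*(5 - 1*(-3)))*7 = (0*(5 - 1*(-3)))*7 = (0*(5 + 3))*7 = (0*8)*7 = 0*7 = 0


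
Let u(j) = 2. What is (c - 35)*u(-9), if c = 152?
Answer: 234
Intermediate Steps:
(c - 35)*u(-9) = (152 - 35)*2 = 117*2 = 234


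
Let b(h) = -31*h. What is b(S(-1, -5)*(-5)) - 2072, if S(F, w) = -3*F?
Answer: -1607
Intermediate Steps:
b(S(-1, -5)*(-5)) - 2072 = -31*(-3*(-1))*(-5) - 2072 = -93*(-5) - 2072 = -31*(-15) - 2072 = 465 - 2072 = -1607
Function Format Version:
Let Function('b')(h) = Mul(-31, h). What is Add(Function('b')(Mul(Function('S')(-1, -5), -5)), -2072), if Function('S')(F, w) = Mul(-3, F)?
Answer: -1607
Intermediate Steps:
Add(Function('b')(Mul(Function('S')(-1, -5), -5)), -2072) = Add(Mul(-31, Mul(Mul(-3, -1), -5)), -2072) = Add(Mul(-31, Mul(3, -5)), -2072) = Add(Mul(-31, -15), -2072) = Add(465, -2072) = -1607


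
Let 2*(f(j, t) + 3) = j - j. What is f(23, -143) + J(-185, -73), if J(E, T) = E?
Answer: -188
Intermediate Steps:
f(j, t) = -3 (f(j, t) = -3 + (j - j)/2 = -3 + (½)*0 = -3 + 0 = -3)
f(23, -143) + J(-185, -73) = -3 - 185 = -188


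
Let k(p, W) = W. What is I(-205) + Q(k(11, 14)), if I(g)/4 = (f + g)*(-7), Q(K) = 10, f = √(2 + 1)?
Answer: 5750 - 28*√3 ≈ 5701.5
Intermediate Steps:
f = √3 ≈ 1.7320
I(g) = -28*g - 28*√3 (I(g) = 4*((√3 + g)*(-7)) = 4*((g + √3)*(-7)) = 4*(-7*g - 7*√3) = -28*g - 28*√3)
I(-205) + Q(k(11, 14)) = (-28*(-205) - 28*√3) + 10 = (5740 - 28*√3) + 10 = 5750 - 28*√3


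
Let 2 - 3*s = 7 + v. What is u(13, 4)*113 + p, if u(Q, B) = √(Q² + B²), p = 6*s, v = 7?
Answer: -24 + 113*√185 ≈ 1513.0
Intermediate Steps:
s = -4 (s = ⅔ - (7 + 7)/3 = ⅔ - ⅓*14 = ⅔ - 14/3 = -4)
p = -24 (p = 6*(-4) = -24)
u(Q, B) = √(B² + Q²)
u(13, 4)*113 + p = √(4² + 13²)*113 - 24 = √(16 + 169)*113 - 24 = √185*113 - 24 = 113*√185 - 24 = -24 + 113*√185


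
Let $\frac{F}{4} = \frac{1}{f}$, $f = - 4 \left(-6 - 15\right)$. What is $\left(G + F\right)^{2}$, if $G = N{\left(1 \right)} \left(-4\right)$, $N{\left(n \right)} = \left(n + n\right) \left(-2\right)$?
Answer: $\frac{113569}{441} \approx 257.53$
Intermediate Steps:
$N{\left(n \right)} = - 4 n$ ($N{\left(n \right)} = 2 n \left(-2\right) = - 4 n$)
$G = 16$ ($G = \left(-4\right) 1 \left(-4\right) = \left(-4\right) \left(-4\right) = 16$)
$f = 84$ ($f = - 4 \left(-6 - 15\right) = \left(-4\right) \left(-21\right) = 84$)
$F = \frac{1}{21}$ ($F = \frac{4}{84} = 4 \cdot \frac{1}{84} = \frac{1}{21} \approx 0.047619$)
$\left(G + F\right)^{2} = \left(16 + \frac{1}{21}\right)^{2} = \left(\frac{337}{21}\right)^{2} = \frac{113569}{441}$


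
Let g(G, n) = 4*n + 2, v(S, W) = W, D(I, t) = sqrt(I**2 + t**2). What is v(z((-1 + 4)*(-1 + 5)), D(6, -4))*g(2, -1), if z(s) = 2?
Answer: -4*sqrt(13) ≈ -14.422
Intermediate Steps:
g(G, n) = 2 + 4*n
v(z((-1 + 4)*(-1 + 5)), D(6, -4))*g(2, -1) = sqrt(6**2 + (-4)**2)*(2 + 4*(-1)) = sqrt(36 + 16)*(2 - 4) = sqrt(52)*(-2) = (2*sqrt(13))*(-2) = -4*sqrt(13)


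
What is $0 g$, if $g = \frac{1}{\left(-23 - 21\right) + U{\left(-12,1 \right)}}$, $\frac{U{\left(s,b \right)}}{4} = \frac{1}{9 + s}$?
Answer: $0$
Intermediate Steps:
$U{\left(s,b \right)} = \frac{4}{9 + s}$
$g = - \frac{3}{136}$ ($g = \frac{1}{\left(-23 - 21\right) + \frac{4}{9 - 12}} = \frac{1}{-44 + \frac{4}{-3}} = \frac{1}{-44 + 4 \left(- \frac{1}{3}\right)} = \frac{1}{-44 - \frac{4}{3}} = \frac{1}{- \frac{136}{3}} = - \frac{3}{136} \approx -0.022059$)
$0 g = 0 \left(- \frac{3}{136}\right) = 0$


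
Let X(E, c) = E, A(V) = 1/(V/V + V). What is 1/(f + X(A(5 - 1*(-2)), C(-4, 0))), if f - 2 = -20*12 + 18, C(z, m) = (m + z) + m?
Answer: -8/1759 ≈ -0.0045480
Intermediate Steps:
C(z, m) = z + 2*m
A(V) = 1/(1 + V)
f = -220 (f = 2 + (-20*12 + 18) = 2 + (-240 + 18) = 2 - 222 = -220)
1/(f + X(A(5 - 1*(-2)), C(-4, 0))) = 1/(-220 + 1/(1 + (5 - 1*(-2)))) = 1/(-220 + 1/(1 + (5 + 2))) = 1/(-220 + 1/(1 + 7)) = 1/(-220 + 1/8) = 1/(-220 + ⅛) = 1/(-1759/8) = -8/1759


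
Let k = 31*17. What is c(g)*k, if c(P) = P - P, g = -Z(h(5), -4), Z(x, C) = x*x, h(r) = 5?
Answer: 0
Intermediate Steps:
Z(x, C) = x²
g = -25 (g = -1*5² = -1*25 = -25)
c(P) = 0
k = 527
c(g)*k = 0*527 = 0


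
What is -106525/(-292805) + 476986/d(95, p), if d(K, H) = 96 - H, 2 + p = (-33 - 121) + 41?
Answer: 27937272501/12356371 ≈ 2261.0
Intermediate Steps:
p = -115 (p = -2 + ((-33 - 121) + 41) = -2 + (-154 + 41) = -2 - 113 = -115)
-106525/(-292805) + 476986/d(95, p) = -106525/(-292805) + 476986/(96 - 1*(-115)) = -106525*(-1/292805) + 476986/(96 + 115) = 21305/58561 + 476986/211 = 27937272501/12356371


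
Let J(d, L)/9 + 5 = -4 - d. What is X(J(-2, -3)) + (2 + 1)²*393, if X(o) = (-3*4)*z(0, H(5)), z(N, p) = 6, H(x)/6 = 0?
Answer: 3465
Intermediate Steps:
H(x) = 0 (H(x) = 6*0 = 0)
J(d, L) = -81 - 9*d (J(d, L) = -45 + 9*(-4 - d) = -45 + (-36 - 9*d) = -81 - 9*d)
X(o) = -72 (X(o) = -3*4*6 = -12*6 = -72)
X(J(-2, -3)) + (2 + 1)²*393 = -72 + (2 + 1)²*393 = -72 + 3²*393 = -72 + 9*393 = -72 + 3537 = 3465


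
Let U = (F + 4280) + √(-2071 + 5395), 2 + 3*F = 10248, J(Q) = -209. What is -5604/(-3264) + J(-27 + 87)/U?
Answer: 30617844547/18119738320 + 1881*√831/266466740 ≈ 1.6900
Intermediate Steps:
F = 10246/3 (F = -⅔ + (⅓)*10248 = -⅔ + 3416 = 10246/3 ≈ 3415.3)
U = 23086/3 + 2*√831 (U = (10246/3 + 4280) + √(-2071 + 5395) = 23086/3 + √3324 = 23086/3 + 2*√831 ≈ 7753.0)
-5604/(-3264) + J(-27 + 87)/U = -5604/(-3264) - 209/(23086/3 + 2*√831) = -5604*(-1/3264) - 209/(23086/3 + 2*√831) = 467/272 - 209/(23086/3 + 2*√831)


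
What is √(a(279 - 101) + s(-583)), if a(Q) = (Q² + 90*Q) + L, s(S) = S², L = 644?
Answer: √388237 ≈ 623.09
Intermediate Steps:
a(Q) = 644 + Q² + 90*Q (a(Q) = (Q² + 90*Q) + 644 = 644 + Q² + 90*Q)
√(a(279 - 101) + s(-583)) = √((644 + (279 - 101)² + 90*(279 - 101)) + (-583)²) = √((644 + 178² + 90*178) + 339889) = √((644 + 31684 + 16020) + 339889) = √(48348 + 339889) = √388237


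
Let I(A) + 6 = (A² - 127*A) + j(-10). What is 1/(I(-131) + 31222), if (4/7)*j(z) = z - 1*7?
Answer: 4/259937 ≈ 1.5388e-5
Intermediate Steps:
j(z) = -49/4 + 7*z/4 (j(z) = 7*(z - 1*7)/4 = 7*(z - 7)/4 = 7*(-7 + z)/4 = -49/4 + 7*z/4)
I(A) = -143/4 + A² - 127*A (I(A) = -6 + ((A² - 127*A) + (-49/4 + (7/4)*(-10))) = -6 + ((A² - 127*A) + (-49/4 - 35/2)) = -6 + ((A² - 127*A) - 119/4) = -6 + (-119/4 + A² - 127*A) = -143/4 + A² - 127*A)
1/(I(-131) + 31222) = 1/((-143/4 + (-131)² - 127*(-131)) + 31222) = 1/((-143/4 + 17161 + 16637) + 31222) = 1/(135049/4 + 31222) = 1/(259937/4) = 4/259937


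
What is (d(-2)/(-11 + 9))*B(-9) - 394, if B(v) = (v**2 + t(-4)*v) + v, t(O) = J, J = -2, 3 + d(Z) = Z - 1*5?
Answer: 56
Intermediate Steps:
d(Z) = -8 + Z (d(Z) = -3 + (Z - 1*5) = -3 + (Z - 5) = -3 + (-5 + Z) = -8 + Z)
t(O) = -2
B(v) = v**2 - v (B(v) = (v**2 - 2*v) + v = v**2 - v)
(d(-2)/(-11 + 9))*B(-9) - 394 = ((-8 - 2)/(-11 + 9))*(-9*(-1 - 9)) - 394 = (-10/(-2))*(-9*(-10)) - 394 = -1/2*(-10)*90 - 394 = 5*90 - 394 = 450 - 394 = 56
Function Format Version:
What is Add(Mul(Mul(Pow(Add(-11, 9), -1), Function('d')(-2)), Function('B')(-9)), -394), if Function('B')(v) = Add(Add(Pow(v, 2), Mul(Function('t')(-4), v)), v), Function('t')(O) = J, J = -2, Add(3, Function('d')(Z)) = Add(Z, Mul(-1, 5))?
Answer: 56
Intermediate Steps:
Function('d')(Z) = Add(-8, Z) (Function('d')(Z) = Add(-3, Add(Z, Mul(-1, 5))) = Add(-3, Add(Z, -5)) = Add(-3, Add(-5, Z)) = Add(-8, Z))
Function('t')(O) = -2
Function('B')(v) = Add(Pow(v, 2), Mul(-1, v)) (Function('B')(v) = Add(Add(Pow(v, 2), Mul(-2, v)), v) = Add(Pow(v, 2), Mul(-1, v)))
Add(Mul(Mul(Pow(Add(-11, 9), -1), Function('d')(-2)), Function('B')(-9)), -394) = Add(Mul(Mul(Pow(Add(-11, 9), -1), Add(-8, -2)), Mul(-9, Add(-1, -9))), -394) = Add(Mul(Mul(Pow(-2, -1), -10), Mul(-9, -10)), -394) = Add(Mul(Mul(Rational(-1, 2), -10), 90), -394) = Add(Mul(5, 90), -394) = Add(450, -394) = 56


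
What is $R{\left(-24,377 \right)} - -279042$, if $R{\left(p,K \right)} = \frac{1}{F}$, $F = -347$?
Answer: $\frac{96827573}{347} \approx 2.7904 \cdot 10^{5}$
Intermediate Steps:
$R{\left(p,K \right)} = - \frac{1}{347}$ ($R{\left(p,K \right)} = \frac{1}{-347} = - \frac{1}{347}$)
$R{\left(-24,377 \right)} - -279042 = - \frac{1}{347} - -279042 = - \frac{1}{347} + 279042 = \frac{96827573}{347}$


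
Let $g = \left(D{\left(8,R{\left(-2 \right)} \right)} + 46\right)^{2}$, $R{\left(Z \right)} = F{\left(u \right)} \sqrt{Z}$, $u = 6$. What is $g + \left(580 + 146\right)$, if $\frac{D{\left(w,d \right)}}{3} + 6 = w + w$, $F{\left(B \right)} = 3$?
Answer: $6502$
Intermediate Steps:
$R{\left(Z \right)} = 3 \sqrt{Z}$
$D{\left(w,d \right)} = -18 + 6 w$ ($D{\left(w,d \right)} = -18 + 3 \left(w + w\right) = -18 + 3 \cdot 2 w = -18 + 6 w$)
$g = 5776$ ($g = \left(\left(-18 + 6 \cdot 8\right) + 46\right)^{2} = \left(\left(-18 + 48\right) + 46\right)^{2} = \left(30 + 46\right)^{2} = 76^{2} = 5776$)
$g + \left(580 + 146\right) = 5776 + \left(580 + 146\right) = 5776 + 726 = 6502$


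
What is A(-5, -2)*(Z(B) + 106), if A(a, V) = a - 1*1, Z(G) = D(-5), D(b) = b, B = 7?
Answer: -606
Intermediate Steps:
Z(G) = -5
A(a, V) = -1 + a (A(a, V) = a - 1 = -1 + a)
A(-5, -2)*(Z(B) + 106) = (-1 - 5)*(-5 + 106) = -6*101 = -606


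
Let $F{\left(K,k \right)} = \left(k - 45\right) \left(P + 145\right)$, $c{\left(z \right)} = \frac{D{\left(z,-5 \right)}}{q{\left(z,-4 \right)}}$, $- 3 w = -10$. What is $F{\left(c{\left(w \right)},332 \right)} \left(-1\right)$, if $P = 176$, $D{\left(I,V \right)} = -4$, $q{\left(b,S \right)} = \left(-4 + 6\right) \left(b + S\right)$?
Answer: $-92127$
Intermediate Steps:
$w = \frac{10}{3}$ ($w = \left(- \frac{1}{3}\right) \left(-10\right) = \frac{10}{3} \approx 3.3333$)
$q{\left(b,S \right)} = 2 S + 2 b$ ($q{\left(b,S \right)} = 2 \left(S + b\right) = 2 S + 2 b$)
$c{\left(z \right)} = - \frac{4}{-8 + 2 z}$ ($c{\left(z \right)} = - \frac{4}{2 \left(-4\right) + 2 z} = - \frac{4}{-8 + 2 z}$)
$F{\left(K,k \right)} = -14445 + 321 k$ ($F{\left(K,k \right)} = \left(k - 45\right) \left(176 + 145\right) = \left(-45 + k\right) 321 = -14445 + 321 k$)
$F{\left(c{\left(w \right)},332 \right)} \left(-1\right) = \left(-14445 + 321 \cdot 332\right) \left(-1\right) = \left(-14445 + 106572\right) \left(-1\right) = 92127 \left(-1\right) = -92127$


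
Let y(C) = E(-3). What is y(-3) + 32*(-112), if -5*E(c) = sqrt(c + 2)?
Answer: -3584 - I/5 ≈ -3584.0 - 0.2*I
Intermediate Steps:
E(c) = -sqrt(2 + c)/5 (E(c) = -sqrt(c + 2)/5 = -sqrt(2 + c)/5)
y(C) = -I/5 (y(C) = -sqrt(2 - 3)/5 = -I/5)
y(-3) + 32*(-112) = -I/5 + 32*(-112) = -I/5 - 3584 = -3584 - I/5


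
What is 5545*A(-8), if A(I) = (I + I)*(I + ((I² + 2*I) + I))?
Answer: -2839040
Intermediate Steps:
A(I) = 2*I*(I² + 4*I) (A(I) = (2*I)*(I + (I² + 3*I)) = (2*I)*(I² + 4*I) = 2*I*(I² + 4*I))
5545*A(-8) = 5545*(2*(-8)²*(4 - 8)) = 5545*(2*64*(-4)) = 5545*(-512) = -2839040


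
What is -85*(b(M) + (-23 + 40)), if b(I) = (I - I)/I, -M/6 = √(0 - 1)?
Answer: -1445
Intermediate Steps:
M = -6*I (M = -6*√(0 - 1) = -6*I ≈ -6.0*I)
b(I) = 0 (b(I) = 0/I = 0)
-85*(b(M) + (-23 + 40)) = -85*(0 + (-23 + 40)) = -85*(0 + 17) = -85*17 = -1445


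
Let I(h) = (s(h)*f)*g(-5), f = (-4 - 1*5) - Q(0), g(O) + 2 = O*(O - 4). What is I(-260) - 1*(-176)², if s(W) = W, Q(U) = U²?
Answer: 69644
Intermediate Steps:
g(O) = -2 + O*(-4 + O) (g(O) = -2 + O*(O - 4) = -2 + O*(-4 + O))
f = -9 (f = (-4 - 1*5) - 1*0² = (-4 - 5) - 1*0 = -9 + 0 = -9)
I(h) = -387*h (I(h) = (h*(-9))*(-2 + (-5)² - 4*(-5)) = (-9*h)*(-2 + 25 + 20) = -9*h*43 = -387*h)
I(-260) - 1*(-176)² = -387*(-260) - 1*(-176)² = 100620 - 1*30976 = 100620 - 30976 = 69644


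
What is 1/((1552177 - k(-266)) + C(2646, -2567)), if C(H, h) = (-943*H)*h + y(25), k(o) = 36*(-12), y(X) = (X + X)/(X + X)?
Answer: 1/6406674536 ≈ 1.5609e-10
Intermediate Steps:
y(X) = 1 (y(X) = (2*X)/((2*X)) = (2*X)*(1/(2*X)) = 1)
k(o) = -432
C(H, h) = 1 - 943*H*h (C(H, h) = (-943*H)*h + 1 = -943*H*h + 1 = 1 - 943*H*h)
1/((1552177 - k(-266)) + C(2646, -2567)) = 1/((1552177 - 1*(-432)) + (1 - 943*2646*(-2567))) = 1/((1552177 + 432) + (1 + 6405121926)) = 1/(1552609 + 6405121927) = 1/6406674536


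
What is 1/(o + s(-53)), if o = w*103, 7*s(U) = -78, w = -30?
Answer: -7/21708 ≈ -0.00032246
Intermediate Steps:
s(U) = -78/7 (s(U) = (⅐)*(-78) = -78/7)
o = -3090 (o = -30*103 = -3090)
1/(o + s(-53)) = 1/(-3090 - 78/7) = 1/(-21708/7) = -7/21708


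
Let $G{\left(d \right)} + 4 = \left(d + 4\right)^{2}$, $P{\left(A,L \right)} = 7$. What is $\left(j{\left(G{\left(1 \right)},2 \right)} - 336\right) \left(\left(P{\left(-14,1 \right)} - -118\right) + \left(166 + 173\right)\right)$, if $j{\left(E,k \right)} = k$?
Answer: $-154976$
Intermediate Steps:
$G{\left(d \right)} = -4 + \left(4 + d\right)^{2}$ ($G{\left(d \right)} = -4 + \left(d + 4\right)^{2} = -4 + \left(4 + d\right)^{2}$)
$\left(j{\left(G{\left(1 \right)},2 \right)} - 336\right) \left(\left(P{\left(-14,1 \right)} - -118\right) + \left(166 + 173\right)\right) = \left(2 - 336\right) \left(\left(7 - -118\right) + \left(166 + 173\right)\right) = - 334 \left(\left(7 + 118\right) + 339\right) = - 334 \left(125 + 339\right) = \left(-334\right) 464 = -154976$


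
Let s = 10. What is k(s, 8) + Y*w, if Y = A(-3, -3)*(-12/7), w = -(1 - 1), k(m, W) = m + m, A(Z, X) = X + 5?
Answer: 20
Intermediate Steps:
A(Z, X) = 5 + X
k(m, W) = 2*m
w = 0 (w = -1*0 = 0)
Y = -24/7 (Y = (5 - 3)*(-12/7) = 2*(-12*⅐) = 2*(-12/7) = -24/7 ≈ -3.4286)
k(s, 8) + Y*w = 2*10 - 24/7*0 = 20 + 0 = 20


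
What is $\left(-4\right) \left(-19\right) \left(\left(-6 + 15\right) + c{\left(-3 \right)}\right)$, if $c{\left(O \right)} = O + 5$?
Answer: $836$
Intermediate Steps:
$c{\left(O \right)} = 5 + O$
$\left(-4\right) \left(-19\right) \left(\left(-6 + 15\right) + c{\left(-3 \right)}\right) = \left(-4\right) \left(-19\right) \left(\left(-6 + 15\right) + \left(5 - 3\right)\right) = 76 \left(9 + 2\right) = 76 \cdot 11 = 836$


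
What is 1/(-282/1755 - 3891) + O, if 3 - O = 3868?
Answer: -8798012170/2276329 ≈ -3865.0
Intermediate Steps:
O = -3865 (O = 3 - 1*3868 = 3 - 3868 = -3865)
1/(-282/1755 - 3891) + O = 1/(-282/1755 - 3891) - 3865 = 1/(-282*1/1755 - 3891) - 3865 = 1/(-94/585 - 3891) - 3865 = 1/(-2276329/585) - 3865 = -585/2276329 - 3865 = -8798012170/2276329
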